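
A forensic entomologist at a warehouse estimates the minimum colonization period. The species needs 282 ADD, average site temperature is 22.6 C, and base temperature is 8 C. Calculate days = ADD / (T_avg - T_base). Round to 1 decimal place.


Insect development time:
Effective temperature = avg_temp - T_base = 22.6 - 8 = 14.6 C
Days = ADD / effective_temp = 282 / 14.6 = 19.3 days

19.3


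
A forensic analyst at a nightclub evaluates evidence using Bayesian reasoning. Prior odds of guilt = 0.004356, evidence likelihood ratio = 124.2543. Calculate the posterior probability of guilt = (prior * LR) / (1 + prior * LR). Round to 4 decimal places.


Bayesian evidence evaluation:
Posterior odds = prior_odds * LR = 0.004356 * 124.2543 = 0.5412517
Posterior probability = posterior_odds / (1 + posterior_odds)
= 0.5412517 / (1 + 0.5412517)
= 0.5412517 / 1.5412517
= 0.3512

0.3512


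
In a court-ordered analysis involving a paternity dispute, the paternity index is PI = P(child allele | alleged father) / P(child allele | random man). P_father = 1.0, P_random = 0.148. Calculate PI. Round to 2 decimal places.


Paternity Index calculation:
PI = P(allele|father) / P(allele|random)
PI = 1.0 / 0.148
PI = 6.76

6.76


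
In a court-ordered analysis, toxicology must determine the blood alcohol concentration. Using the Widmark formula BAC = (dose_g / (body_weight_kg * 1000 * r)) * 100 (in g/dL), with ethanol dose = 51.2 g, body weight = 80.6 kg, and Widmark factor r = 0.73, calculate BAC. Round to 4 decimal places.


Applying the Widmark formula:
BAC = (dose_g / (body_wt * 1000 * r)) * 100
Denominator = 80.6 * 1000 * 0.73 = 58838
BAC = (51.2 / 58838) * 100
BAC = 0.0870 g/dL

0.0870


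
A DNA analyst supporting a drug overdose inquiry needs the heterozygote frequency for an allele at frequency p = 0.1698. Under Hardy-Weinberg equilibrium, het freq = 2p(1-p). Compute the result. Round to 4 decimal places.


Hardy-Weinberg heterozygote frequency:
q = 1 - p = 1 - 0.1698 = 0.8302
2pq = 2 * 0.1698 * 0.8302 = 0.2819

0.2819


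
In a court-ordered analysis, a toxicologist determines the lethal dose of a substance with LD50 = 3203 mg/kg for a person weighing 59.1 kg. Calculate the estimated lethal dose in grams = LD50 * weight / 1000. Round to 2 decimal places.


Lethal dose calculation:
Lethal dose = LD50 * body_weight / 1000
= 3203 * 59.1 / 1000
= 189297.3 / 1000
= 189.30 g

189.30


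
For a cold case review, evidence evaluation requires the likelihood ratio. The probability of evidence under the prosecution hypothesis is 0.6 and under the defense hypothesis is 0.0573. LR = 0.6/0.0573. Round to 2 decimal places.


Likelihood ratio calculation:
LR = P(E|Hp) / P(E|Hd)
LR = 0.6 / 0.0573
LR = 10.47

10.47


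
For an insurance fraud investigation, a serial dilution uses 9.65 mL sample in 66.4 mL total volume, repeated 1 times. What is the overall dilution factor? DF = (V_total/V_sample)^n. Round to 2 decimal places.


Dilution factor calculation:
Single dilution = V_total / V_sample = 66.4 / 9.65 ≈ 6.880829
Number of dilutions = 1
Total DF = (66.4 / 9.65)^1 (full precision, rounded at the end) = 6.88

6.88


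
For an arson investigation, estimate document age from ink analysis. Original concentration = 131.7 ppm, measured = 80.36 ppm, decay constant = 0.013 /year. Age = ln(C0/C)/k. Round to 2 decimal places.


Document age estimation:
C0/C = 131.7 / 80.36 = 1.638875
ln(C0/C) = 0.49401
t = 0.49401 / 0.013 = 38.00 years

38.00


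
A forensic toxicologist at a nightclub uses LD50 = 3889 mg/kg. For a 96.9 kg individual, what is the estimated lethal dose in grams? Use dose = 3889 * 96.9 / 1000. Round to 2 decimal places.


Lethal dose calculation:
Lethal dose = LD50 * body_weight / 1000
= 3889 * 96.9 / 1000
= 376844.1 / 1000
= 376.84 g

376.84


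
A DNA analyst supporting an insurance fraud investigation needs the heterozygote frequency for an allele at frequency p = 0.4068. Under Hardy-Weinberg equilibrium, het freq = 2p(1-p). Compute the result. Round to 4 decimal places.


Hardy-Weinberg heterozygote frequency:
q = 1 - p = 1 - 0.4068 = 0.5932
2pq = 2 * 0.4068 * 0.5932 = 0.4826

0.4826


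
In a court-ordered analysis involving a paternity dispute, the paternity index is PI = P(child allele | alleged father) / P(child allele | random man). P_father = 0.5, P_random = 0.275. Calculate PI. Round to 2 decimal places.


Paternity Index calculation:
PI = P(allele|father) / P(allele|random)
PI = 0.5 / 0.275
PI = 1.82

1.82


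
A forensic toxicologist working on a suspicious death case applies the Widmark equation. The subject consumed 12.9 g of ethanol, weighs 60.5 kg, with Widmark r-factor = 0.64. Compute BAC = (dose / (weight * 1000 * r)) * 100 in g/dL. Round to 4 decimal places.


Applying the Widmark formula:
BAC = (dose_g / (body_wt * 1000 * r)) * 100
Denominator = 60.5 * 1000 * 0.64 = 38720
BAC = (12.9 / 38720) * 100
BAC = 0.0333 g/dL

0.0333


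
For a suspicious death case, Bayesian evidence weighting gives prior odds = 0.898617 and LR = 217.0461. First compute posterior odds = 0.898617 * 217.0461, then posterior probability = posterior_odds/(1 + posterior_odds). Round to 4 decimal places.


Bayesian evidence evaluation:
Posterior odds = prior_odds * LR = 0.898617 * 217.0461 = 195.0413
Posterior probability = posterior_odds / (1 + posterior_odds)
= 195.0413 / (1 + 195.0413)
= 195.0413 / 196.0413
= 0.9949

0.9949


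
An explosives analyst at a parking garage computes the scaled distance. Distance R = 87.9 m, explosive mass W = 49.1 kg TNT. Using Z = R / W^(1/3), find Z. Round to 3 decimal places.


Scaled distance calculation:
W^(1/3) = 49.1^(1/3) = 3.661793
Z = R / W^(1/3) = 87.9 / 3.661793
Z = 24.005 m/kg^(1/3)

24.005


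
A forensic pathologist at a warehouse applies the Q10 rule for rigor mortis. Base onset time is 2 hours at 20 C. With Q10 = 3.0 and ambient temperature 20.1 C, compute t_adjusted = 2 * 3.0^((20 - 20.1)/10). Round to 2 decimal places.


Rigor mortis time adjustment:
Exponent = (T_ref - T_actual) / 10 = (20 - 20.1) / 10 = -0.01
Q10 factor = 3.0^-0.01 = 0.98907
t_adjusted = 2 * 0.98907 = 1.98 hours

1.98


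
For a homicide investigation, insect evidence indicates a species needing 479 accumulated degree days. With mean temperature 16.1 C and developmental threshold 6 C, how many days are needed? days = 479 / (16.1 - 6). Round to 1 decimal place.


Insect development time:
Effective temperature = avg_temp - T_base = 16.1 - 6 = 10.1 C
Days = ADD / effective_temp = 479 / 10.1 = 47.4 days

47.4


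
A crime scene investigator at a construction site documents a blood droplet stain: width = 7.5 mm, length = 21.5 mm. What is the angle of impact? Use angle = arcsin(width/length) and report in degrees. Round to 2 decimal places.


Blood spatter impact angle calculation:
width / length = 7.5 / 21.5 = 0.348837
angle = arcsin(0.348837)
angle = 20.42 degrees

20.42


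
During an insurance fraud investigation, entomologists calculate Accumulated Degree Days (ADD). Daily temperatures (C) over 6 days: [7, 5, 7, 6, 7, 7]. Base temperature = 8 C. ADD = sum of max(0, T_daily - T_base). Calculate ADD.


Computing ADD day by day:
Day 1: max(0, 7 - 8) = 0
Day 2: max(0, 5 - 8) = 0
Day 3: max(0, 7 - 8) = 0
Day 4: max(0, 6 - 8) = 0
Day 5: max(0, 7 - 8) = 0
Day 6: max(0, 7 - 8) = 0
Total ADD = 0

0


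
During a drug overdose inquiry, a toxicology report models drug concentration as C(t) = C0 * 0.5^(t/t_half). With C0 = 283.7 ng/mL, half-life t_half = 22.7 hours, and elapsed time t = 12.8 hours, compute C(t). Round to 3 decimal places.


Drug concentration decay:
Number of half-lives = t / t_half = 12.8 / 22.7 = 0.563877
Decay factor = 0.5^0.563877 = 0.67648179
C(t) = 283.7 * 0.67648179 = 191.918 ng/mL

191.918


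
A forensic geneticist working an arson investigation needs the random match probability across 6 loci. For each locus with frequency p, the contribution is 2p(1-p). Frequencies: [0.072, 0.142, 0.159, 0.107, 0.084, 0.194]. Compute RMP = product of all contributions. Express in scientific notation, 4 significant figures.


Computing RMP for 6 loci:
Locus 1: 2 * 0.072 * 0.928 = 0.133632
Locus 2: 2 * 0.142 * 0.858 = 0.243672
Locus 3: 2 * 0.159 * 0.841 = 0.267438
Locus 4: 2 * 0.107 * 0.893 = 0.191102
Locus 5: 2 * 0.084 * 0.916 = 0.153888
Locus 6: 2 * 0.194 * 0.806 = 0.312728
RMP = 8.009e-05

8.009e-05


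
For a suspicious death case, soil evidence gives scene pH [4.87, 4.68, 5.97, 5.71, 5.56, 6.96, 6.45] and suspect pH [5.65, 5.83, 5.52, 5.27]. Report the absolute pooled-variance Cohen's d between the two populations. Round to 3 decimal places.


Pooled-variance Cohen's d for soil pH comparison:
Scene mean = 40.2 / 7 = 5.742857
Suspect mean = 22.27 / 4 = 5.5675
Scene sample variance s_s^2 = 0.659857
Suspect sample variance s_c^2 = 0.055492
Pooled variance = ((n_s-1)*s_s^2 + (n_c-1)*s_c^2) / (n_s + n_c - 2) = 0.458402
Pooled SD = sqrt(0.458402) = 0.677054
Mean difference = 0.175357
|d| = |0.175357| / 0.677054 = 0.259

0.259


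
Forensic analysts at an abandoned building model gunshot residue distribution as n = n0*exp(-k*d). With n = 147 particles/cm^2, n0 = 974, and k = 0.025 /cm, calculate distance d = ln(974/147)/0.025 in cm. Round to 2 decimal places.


GSR distance calculation:
n0/n = 974 / 147 = 6.62585
ln(n0/n) = 1.890979
d = 1.890979 / 0.025 = 75.64 cm

75.64


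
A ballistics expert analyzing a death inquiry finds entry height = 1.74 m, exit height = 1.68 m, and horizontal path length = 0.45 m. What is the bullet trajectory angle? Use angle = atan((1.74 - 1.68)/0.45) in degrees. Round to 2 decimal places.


Bullet trajectory angle:
Height difference = 1.74 - 1.68 = 0.06 m
angle = atan(0.06 / 0.45)
angle = atan(0.133333)
angle = 7.59 degrees

7.59


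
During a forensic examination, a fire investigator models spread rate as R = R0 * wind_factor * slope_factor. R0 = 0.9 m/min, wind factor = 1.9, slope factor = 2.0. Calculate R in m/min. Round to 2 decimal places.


Fire spread rate calculation:
R = R0 * wind_factor * slope_factor
= 0.9 * 1.9 * 2.0
= 1.71 * 2.0
= 3.42 m/min

3.42


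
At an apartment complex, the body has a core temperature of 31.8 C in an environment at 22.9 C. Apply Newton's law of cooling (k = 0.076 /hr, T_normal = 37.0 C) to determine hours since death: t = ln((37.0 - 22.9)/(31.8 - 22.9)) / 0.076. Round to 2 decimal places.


Using Newton's law of cooling:
t = ln((T_normal - T_ambient) / (T_body - T_ambient)) / k
T_normal - T_ambient = 14.1
T_body - T_ambient = 8.9
Ratio = 1.58427
ln(ratio) = 0.460124
t = 0.460124 / 0.076 = 6.05 hours

6.05


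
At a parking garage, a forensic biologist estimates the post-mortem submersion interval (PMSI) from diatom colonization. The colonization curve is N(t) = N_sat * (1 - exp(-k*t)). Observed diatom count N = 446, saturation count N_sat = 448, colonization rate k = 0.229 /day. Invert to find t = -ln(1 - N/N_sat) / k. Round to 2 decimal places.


PMSI from diatom colonization curve:
N / N_sat = 446 / 448 = 0.995536
1 - N/N_sat = 0.004464
ln(1 - N/N_sat) = -5.41171
t = -ln(1 - N/N_sat) / k = -(-5.41171) / 0.229 = 23.63 days

23.63


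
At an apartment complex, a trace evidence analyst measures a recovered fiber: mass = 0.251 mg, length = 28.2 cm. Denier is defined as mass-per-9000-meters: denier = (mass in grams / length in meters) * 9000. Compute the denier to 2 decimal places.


Denier calculation:
Mass in grams = 0.251 mg / 1000 = 0.000251 g
Length in meters = 28.2 cm / 100 = 0.282 m
Linear density = mass / length = 0.000251 / 0.282 = 0.00089007 g/m
Denier = (g/m) * 9000 = 0.00089007 * 9000 = 8.01

8.01


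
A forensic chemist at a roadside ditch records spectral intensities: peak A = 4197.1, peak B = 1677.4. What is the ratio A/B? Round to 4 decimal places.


Spectral peak ratio:
Peak A = 4197.1 counts
Peak B = 1677.4 counts
Ratio = 4197.1 / 1677.4 = 2.5021

2.5021


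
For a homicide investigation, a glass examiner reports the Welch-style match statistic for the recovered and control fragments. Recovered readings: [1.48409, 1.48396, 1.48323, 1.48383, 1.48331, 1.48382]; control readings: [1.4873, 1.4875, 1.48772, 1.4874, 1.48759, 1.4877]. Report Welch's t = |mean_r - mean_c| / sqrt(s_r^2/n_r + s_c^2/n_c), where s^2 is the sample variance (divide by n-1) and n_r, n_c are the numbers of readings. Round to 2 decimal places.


Welch's t-criterion for glass RI comparison:
Recovered mean = sum / n_r = 8.90224 / 6 = 1.4837067
Control mean = sum / n_c = 8.92521 / 6 = 1.487535
Recovered sample variance s_r^2 = 1.24747e-07
Control sample variance s_c^2 = 2.783e-08
Welch SE (unpooled) = sqrt(s_r^2/n_r + s_c^2/n_c) = sqrt(2.07911e-08 + 4.63833e-09) = sqrt(2.54294e-08) = 0.000159466
|mean_r - mean_c| = 0.00382833
t = 0.00382833 / 0.000159466 = 24.01

24.01


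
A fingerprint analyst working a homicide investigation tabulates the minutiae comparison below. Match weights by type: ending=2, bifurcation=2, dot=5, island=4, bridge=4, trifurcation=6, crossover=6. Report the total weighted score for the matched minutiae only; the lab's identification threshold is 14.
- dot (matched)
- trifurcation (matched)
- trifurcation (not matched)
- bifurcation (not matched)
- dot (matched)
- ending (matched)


Weighted minutiae match score:
  dot: matched, +5 (running total 5)
  trifurcation: matched, +6 (running total 11)
  trifurcation: not matched, +0
  bifurcation: not matched, +0
  dot: matched, +5 (running total 16)
  ending: matched, +2 (running total 18)
Total score = 18
Threshold = 14; verdict = identification

18


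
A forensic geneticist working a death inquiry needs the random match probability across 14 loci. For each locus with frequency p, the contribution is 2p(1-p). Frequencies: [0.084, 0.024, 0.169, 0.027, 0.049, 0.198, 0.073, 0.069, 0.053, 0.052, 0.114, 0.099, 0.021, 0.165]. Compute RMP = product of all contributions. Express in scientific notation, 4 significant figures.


Computing RMP for 14 loci:
Locus 1: 2 * 0.084 * 0.916 = 0.153888
Locus 2: 2 * 0.024 * 0.976 = 0.046848
Locus 3: 2 * 0.169 * 0.831 = 0.280878
Locus 4: 2 * 0.027 * 0.973 = 0.052542
Locus 5: 2 * 0.049 * 0.951 = 0.093198
Locus 6: 2 * 0.198 * 0.802 = 0.317592
Locus 7: 2 * 0.073 * 0.927 = 0.135342
Locus 8: 2 * 0.069 * 0.931 = 0.128478
Locus 9: 2 * 0.053 * 0.947 = 0.100382
Locus 10: 2 * 0.052 * 0.948 = 0.098592
Locus 11: 2 * 0.114 * 0.886 = 0.202008
Locus 12: 2 * 0.099 * 0.901 = 0.178398
Locus 13: 2 * 0.021 * 0.979 = 0.041118
Locus 14: 2 * 0.165 * 0.835 = 0.27555
RMP = 2.213e-13

2.213e-13


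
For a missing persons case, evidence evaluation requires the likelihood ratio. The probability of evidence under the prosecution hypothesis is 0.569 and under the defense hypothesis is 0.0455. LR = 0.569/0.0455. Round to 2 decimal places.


Likelihood ratio calculation:
LR = P(E|Hp) / P(E|Hd)
LR = 0.569 / 0.0455
LR = 12.51

12.51


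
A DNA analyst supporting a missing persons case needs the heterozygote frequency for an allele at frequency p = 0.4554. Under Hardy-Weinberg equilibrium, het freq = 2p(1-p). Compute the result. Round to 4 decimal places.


Hardy-Weinberg heterozygote frequency:
q = 1 - p = 1 - 0.4554 = 0.5446
2pq = 2 * 0.4554 * 0.5446 = 0.4960

0.4960


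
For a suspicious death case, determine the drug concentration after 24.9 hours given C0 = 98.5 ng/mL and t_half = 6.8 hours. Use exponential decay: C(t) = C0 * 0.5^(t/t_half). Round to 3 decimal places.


Drug concentration decay:
Number of half-lives = t / t_half = 24.9 / 6.8 = 3.661765
Decay factor = 0.5^3.661765 = 0.07901306
C(t) = 98.5 * 0.07901306 = 7.783 ng/mL

7.783


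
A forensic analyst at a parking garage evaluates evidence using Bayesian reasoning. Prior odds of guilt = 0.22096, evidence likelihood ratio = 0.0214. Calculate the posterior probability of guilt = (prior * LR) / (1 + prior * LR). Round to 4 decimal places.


Bayesian evidence evaluation:
Posterior odds = prior_odds * LR = 0.22096 * 0.0214 = 0.004728544
Posterior probability = posterior_odds / (1 + posterior_odds)
= 0.004728544 / (1 + 0.004728544)
= 0.004728544 / 1.004728544
= 0.0047

0.0047


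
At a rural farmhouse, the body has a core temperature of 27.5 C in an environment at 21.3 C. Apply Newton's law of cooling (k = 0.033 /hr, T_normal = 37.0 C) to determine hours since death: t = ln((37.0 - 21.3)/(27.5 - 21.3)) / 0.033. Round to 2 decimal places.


Using Newton's law of cooling:
t = ln((T_normal - T_ambient) / (T_body - T_ambient)) / k
T_normal - T_ambient = 15.7
T_body - T_ambient = 6.2
Ratio = 2.532258
ln(ratio) = 0.929111
t = 0.929111 / 0.033 = 28.15 hours

28.15


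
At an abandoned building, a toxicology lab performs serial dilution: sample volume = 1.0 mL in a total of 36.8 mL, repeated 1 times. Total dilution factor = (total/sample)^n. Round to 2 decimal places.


Dilution factor calculation:
Single dilution = V_total / V_sample = 36.8 / 1.0 ≈ 36.8
Number of dilutions = 1
Total DF = (36.8 / 1.0)^1 (full precision, rounded at the end) = 36.80

36.80


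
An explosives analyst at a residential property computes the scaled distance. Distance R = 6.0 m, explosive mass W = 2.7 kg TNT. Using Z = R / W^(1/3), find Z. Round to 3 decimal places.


Scaled distance calculation:
W^(1/3) = 2.7^(1/3) = 1.392477
Z = R / W^(1/3) = 6.0 / 1.392477
Z = 4.309 m/kg^(1/3)

4.309


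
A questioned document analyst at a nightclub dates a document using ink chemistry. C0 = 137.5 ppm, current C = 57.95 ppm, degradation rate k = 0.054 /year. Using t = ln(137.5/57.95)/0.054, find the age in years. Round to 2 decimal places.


Document age estimation:
C0/C = 137.5 / 57.95 = 2.372735
ln(C0/C) = 0.864043
t = 0.864043 / 0.054 = 16.00 years

16.00


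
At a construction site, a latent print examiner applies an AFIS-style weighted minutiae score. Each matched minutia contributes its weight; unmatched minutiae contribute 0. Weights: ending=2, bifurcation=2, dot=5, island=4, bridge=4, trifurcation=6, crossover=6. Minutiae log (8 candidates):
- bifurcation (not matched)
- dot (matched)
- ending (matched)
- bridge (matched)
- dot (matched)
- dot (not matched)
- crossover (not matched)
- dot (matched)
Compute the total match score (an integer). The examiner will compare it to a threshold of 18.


Weighted minutiae match score:
  bifurcation: not matched, +0
  dot: matched, +5 (running total 5)
  ending: matched, +2 (running total 7)
  bridge: matched, +4 (running total 11)
  dot: matched, +5 (running total 16)
  dot: not matched, +0
  crossover: not matched, +0
  dot: matched, +5 (running total 21)
Total score = 21
Threshold = 18; verdict = identification

21


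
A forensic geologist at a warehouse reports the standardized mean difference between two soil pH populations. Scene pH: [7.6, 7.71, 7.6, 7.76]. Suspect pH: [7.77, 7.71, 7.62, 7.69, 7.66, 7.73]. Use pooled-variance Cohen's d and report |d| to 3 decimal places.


Pooled-variance Cohen's d for soil pH comparison:
Scene mean = 30.67 / 4 = 7.6675
Suspect mean = 46.18 / 6 = 7.696667
Scene sample variance s_s^2 = 0.006492
Suspect sample variance s_c^2 = 0.002787
Pooled variance = ((n_s-1)*s_s^2 + (n_c-1)*s_c^2) / (n_s + n_c - 2) = 0.004176
Pooled SD = sqrt(0.004176) = 0.064622
Mean difference = -0.029167
|d| = |-0.029167| / 0.064622 = 0.451

0.451


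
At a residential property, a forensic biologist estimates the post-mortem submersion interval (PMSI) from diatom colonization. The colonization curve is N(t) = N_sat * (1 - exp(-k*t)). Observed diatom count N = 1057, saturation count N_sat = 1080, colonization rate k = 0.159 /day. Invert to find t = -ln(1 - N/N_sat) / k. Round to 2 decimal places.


PMSI from diatom colonization curve:
N / N_sat = 1057 / 1080 = 0.978704
1 - N/N_sat = 0.021296
ln(1 - N/N_sat) = -3.849236
t = -ln(1 - N/N_sat) / k = -(-3.849236) / 0.159 = 24.21 days

24.21


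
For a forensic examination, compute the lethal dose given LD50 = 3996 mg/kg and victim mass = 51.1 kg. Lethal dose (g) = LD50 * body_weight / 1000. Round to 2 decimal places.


Lethal dose calculation:
Lethal dose = LD50 * body_weight / 1000
= 3996 * 51.1 / 1000
= 204195.6 / 1000
= 204.20 g

204.20


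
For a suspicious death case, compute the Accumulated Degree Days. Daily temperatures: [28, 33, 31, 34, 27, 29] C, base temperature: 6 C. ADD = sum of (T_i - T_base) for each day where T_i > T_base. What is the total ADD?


Computing ADD day by day:
Day 1: max(0, 28 - 6) = 22
Day 2: max(0, 33 - 6) = 27
Day 3: max(0, 31 - 6) = 25
Day 4: max(0, 34 - 6) = 28
Day 5: max(0, 27 - 6) = 21
Day 6: max(0, 29 - 6) = 23
Total ADD = 146

146


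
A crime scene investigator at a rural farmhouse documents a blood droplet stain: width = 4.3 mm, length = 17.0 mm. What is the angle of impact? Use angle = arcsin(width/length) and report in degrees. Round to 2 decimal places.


Blood spatter impact angle calculation:
width / length = 4.3 / 17.0 = 0.252941
angle = arcsin(0.252941)
angle = 14.65 degrees

14.65


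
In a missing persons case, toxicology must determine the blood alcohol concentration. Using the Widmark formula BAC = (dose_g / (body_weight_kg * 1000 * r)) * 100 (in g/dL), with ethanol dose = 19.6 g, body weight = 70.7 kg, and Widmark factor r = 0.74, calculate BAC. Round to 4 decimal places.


Applying the Widmark formula:
BAC = (dose_g / (body_wt * 1000 * r)) * 100
Denominator = 70.7 * 1000 * 0.74 = 52318
BAC = (19.6 / 52318) * 100
BAC = 0.0375 g/dL

0.0375


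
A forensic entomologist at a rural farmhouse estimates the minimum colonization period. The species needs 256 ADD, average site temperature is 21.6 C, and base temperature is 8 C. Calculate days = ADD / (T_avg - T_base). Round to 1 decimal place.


Insect development time:
Effective temperature = avg_temp - T_base = 21.6 - 8 = 13.6 C
Days = ADD / effective_temp = 256 / 13.6 = 18.8 days

18.8


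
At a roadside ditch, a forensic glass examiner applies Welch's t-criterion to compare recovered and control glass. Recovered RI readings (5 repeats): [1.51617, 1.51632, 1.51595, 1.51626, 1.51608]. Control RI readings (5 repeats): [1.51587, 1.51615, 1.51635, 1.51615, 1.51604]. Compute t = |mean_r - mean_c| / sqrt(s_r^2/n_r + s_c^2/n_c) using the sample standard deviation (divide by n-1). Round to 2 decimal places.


Welch's t-criterion for glass RI comparison:
Recovered mean = sum / n_r = 7.58078 / 5 = 1.516156
Control mean = sum / n_c = 7.58056 / 5 = 1.516112
Recovered sample variance s_r^2 = 2.153e-08
Control sample variance s_c^2 = 3.082e-08
Welch SE (unpooled) = sqrt(s_r^2/n_r + s_c^2/n_c) = sqrt(4.306e-09 + 6.164e-09) = sqrt(1.047e-08) = 0.000102323
|mean_r - mean_c| = 4.4e-05
t = 4.4e-05 / 0.000102323 = 0.43

0.43


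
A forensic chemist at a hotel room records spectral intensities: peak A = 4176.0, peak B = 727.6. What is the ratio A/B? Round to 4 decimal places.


Spectral peak ratio:
Peak A = 4176.0 counts
Peak B = 727.6 counts
Ratio = 4176.0 / 727.6 = 5.7394

5.7394


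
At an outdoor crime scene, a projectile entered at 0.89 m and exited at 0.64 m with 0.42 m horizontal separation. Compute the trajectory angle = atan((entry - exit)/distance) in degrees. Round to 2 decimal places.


Bullet trajectory angle:
Height difference = 0.89 - 0.64 = 0.25 m
angle = atan(0.25 / 0.42)
angle = atan(0.595238)
angle = 30.76 degrees

30.76


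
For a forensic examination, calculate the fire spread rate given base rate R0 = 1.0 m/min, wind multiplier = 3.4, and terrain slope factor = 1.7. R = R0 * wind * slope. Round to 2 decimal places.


Fire spread rate calculation:
R = R0 * wind_factor * slope_factor
= 1.0 * 3.4 * 1.7
= 3.4 * 1.7
= 5.78 m/min

5.78


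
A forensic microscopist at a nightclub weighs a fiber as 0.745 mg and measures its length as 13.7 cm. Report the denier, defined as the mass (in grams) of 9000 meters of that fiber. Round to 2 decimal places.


Denier calculation:
Mass in grams = 0.745 mg / 1000 = 0.000745 g
Length in meters = 13.7 cm / 100 = 0.137 m
Linear density = mass / length = 0.000745 / 0.137 = 0.00543796 g/m
Denier = (g/m) * 9000 = 0.00543796 * 9000 = 48.94

48.94


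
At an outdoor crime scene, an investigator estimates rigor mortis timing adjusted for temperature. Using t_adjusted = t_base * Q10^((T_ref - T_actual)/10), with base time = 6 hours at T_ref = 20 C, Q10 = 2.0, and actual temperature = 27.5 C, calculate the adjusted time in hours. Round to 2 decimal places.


Rigor mortis time adjustment:
Exponent = (T_ref - T_actual) / 10 = (20 - 27.5) / 10 = -0.75
Q10 factor = 2.0^-0.75 = 0.5946
t_adjusted = 6 * 0.5946 = 3.57 hours

3.57


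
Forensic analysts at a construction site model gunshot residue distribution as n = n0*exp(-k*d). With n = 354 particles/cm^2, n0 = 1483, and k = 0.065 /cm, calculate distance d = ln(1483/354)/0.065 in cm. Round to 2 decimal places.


GSR distance calculation:
n0/n = 1483 / 354 = 4.189266
ln(n0/n) = 1.432526
d = 1.432526 / 0.065 = 22.04 cm

22.04


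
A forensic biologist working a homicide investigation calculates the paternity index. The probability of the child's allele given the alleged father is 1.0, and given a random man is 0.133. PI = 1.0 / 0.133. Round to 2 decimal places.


Paternity Index calculation:
PI = P(allele|father) / P(allele|random)
PI = 1.0 / 0.133
PI = 7.52

7.52


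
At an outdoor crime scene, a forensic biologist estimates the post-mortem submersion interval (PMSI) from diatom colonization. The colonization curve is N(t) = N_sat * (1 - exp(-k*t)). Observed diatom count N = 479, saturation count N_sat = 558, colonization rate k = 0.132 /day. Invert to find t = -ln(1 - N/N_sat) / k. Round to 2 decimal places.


PMSI from diatom colonization curve:
N / N_sat = 479 / 558 = 0.858423
1 - N/N_sat = 0.141577
ln(1 - N/N_sat) = -1.954912
t = -ln(1 - N/N_sat) / k = -(-1.954912) / 0.132 = 14.81 days

14.81


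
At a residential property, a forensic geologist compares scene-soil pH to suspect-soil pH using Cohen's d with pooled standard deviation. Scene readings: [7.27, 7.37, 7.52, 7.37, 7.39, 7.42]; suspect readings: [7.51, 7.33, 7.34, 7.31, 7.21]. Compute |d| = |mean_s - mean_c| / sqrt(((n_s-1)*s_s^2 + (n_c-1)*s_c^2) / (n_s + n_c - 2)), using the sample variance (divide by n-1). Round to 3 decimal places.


Pooled-variance Cohen's d for soil pH comparison:
Scene mean = 44.34 / 6 = 7.39
Suspect mean = 36.7 / 5 = 7.34
Scene sample variance s_s^2 = 0.0066
Suspect sample variance s_c^2 = 0.0117
Pooled variance = ((n_s-1)*s_s^2 + (n_c-1)*s_c^2) / (n_s + n_c - 2) = 0.008867
Pooled SD = sqrt(0.008867) = 0.094165
Mean difference = 0.05
|d| = |0.05| / 0.094165 = 0.531

0.531


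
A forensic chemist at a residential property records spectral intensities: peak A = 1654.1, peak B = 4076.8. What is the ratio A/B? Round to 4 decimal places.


Spectral peak ratio:
Peak A = 1654.1 counts
Peak B = 4076.8 counts
Ratio = 1654.1 / 4076.8 = 0.4057

0.4057


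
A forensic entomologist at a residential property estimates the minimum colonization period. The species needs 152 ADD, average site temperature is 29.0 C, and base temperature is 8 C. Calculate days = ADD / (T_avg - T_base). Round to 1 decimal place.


Insect development time:
Effective temperature = avg_temp - T_base = 29.0 - 8 = 21.0 C
Days = ADD / effective_temp = 152 / 21.0 = 7.2 days

7.2


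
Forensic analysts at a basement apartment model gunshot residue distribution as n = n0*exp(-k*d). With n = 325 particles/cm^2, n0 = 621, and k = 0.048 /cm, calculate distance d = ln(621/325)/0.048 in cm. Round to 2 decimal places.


GSR distance calculation:
n0/n = 621 / 325 = 1.910769
ln(n0/n) = 0.647506
d = 0.647506 / 0.048 = 13.49 cm

13.49


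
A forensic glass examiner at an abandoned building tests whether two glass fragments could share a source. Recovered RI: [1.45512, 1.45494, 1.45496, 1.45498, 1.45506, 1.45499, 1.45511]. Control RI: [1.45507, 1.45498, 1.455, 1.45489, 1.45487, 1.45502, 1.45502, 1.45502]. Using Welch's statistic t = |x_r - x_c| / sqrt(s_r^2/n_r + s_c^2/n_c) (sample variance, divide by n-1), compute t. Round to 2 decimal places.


Welch's t-criterion for glass RI comparison:
Recovered mean = sum / n_r = 10.18516 / 7 = 1.4550229
Control mean = sum / n_c = 11.63987 / 8 = 1.4549838
Recovered sample variance s_r^2 = 5.35714e-09
Control sample variance s_c^2 = 4.76964e-09
Welch SE (unpooled) = sqrt(s_r^2/n_r + s_c^2/n_c) = sqrt(7.65306e-10 + 5.96205e-10) = sqrt(1.36151e-09) = 3.68986e-05
|mean_r - mean_c| = 3.91071e-05
t = 3.91071e-05 / 3.68986e-05 = 1.06

1.06


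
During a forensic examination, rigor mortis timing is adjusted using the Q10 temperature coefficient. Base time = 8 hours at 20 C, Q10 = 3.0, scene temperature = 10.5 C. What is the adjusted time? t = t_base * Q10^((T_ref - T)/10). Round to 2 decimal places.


Rigor mortis time adjustment:
Exponent = (T_ref - T_actual) / 10 = (20 - 10.5) / 10 = 0.95
Q10 factor = 3.0^0.95 = 2.83965
t_adjusted = 8 * 2.83965 = 22.72 hours

22.72


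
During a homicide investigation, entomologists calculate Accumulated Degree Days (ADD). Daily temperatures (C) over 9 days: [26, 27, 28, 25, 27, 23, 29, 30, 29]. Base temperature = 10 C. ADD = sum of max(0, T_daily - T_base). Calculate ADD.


Computing ADD day by day:
Day 1: max(0, 26 - 10) = 16
Day 2: max(0, 27 - 10) = 17
Day 3: max(0, 28 - 10) = 18
Day 4: max(0, 25 - 10) = 15
Day 5: max(0, 27 - 10) = 17
Day 6: max(0, 23 - 10) = 13
Day 7: max(0, 29 - 10) = 19
Day 8: max(0, 30 - 10) = 20
Day 9: max(0, 29 - 10) = 19
Total ADD = 154

154


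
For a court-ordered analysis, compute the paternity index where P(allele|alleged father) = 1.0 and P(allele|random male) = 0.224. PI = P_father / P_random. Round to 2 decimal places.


Paternity Index calculation:
PI = P(allele|father) / P(allele|random)
PI = 1.0 / 0.224
PI = 4.46

4.46


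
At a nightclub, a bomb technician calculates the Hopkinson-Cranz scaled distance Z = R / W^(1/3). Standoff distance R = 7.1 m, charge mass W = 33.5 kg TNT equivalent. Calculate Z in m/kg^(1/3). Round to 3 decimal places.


Scaled distance calculation:
W^(1/3) = 33.5^(1/3) = 3.223653
Z = R / W^(1/3) = 7.1 / 3.223653
Z = 2.202 m/kg^(1/3)

2.202


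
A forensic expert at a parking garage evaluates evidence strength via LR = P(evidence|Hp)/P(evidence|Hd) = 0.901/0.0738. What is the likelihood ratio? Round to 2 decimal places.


Likelihood ratio calculation:
LR = P(E|Hp) / P(E|Hd)
LR = 0.901 / 0.0738
LR = 12.21

12.21


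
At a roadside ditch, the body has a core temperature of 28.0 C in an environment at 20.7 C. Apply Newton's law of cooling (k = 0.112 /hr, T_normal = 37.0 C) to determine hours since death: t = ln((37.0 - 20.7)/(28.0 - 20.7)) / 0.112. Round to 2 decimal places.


Using Newton's law of cooling:
t = ln((T_normal - T_ambient) / (T_body - T_ambient)) / k
T_normal - T_ambient = 16.3
T_body - T_ambient = 7.3
Ratio = 2.232877
ln(ratio) = 0.803291
t = 0.803291 / 0.112 = 7.17 hours

7.17


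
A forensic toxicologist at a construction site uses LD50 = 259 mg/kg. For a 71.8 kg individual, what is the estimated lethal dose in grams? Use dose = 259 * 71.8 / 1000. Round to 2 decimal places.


Lethal dose calculation:
Lethal dose = LD50 * body_weight / 1000
= 259 * 71.8 / 1000
= 18596.2 / 1000
= 18.60 g

18.60


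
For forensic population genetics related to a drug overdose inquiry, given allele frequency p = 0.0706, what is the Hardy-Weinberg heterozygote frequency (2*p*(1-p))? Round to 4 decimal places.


Hardy-Weinberg heterozygote frequency:
q = 1 - p = 1 - 0.0706 = 0.9294
2pq = 2 * 0.0706 * 0.9294 = 0.1312

0.1312


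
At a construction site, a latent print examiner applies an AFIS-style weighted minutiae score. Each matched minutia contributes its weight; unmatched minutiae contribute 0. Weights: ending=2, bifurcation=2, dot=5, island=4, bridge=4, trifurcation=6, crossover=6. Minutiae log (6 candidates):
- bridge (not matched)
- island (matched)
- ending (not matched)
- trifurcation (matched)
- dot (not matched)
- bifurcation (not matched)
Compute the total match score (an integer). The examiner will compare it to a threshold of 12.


Weighted minutiae match score:
  bridge: not matched, +0
  island: matched, +4 (running total 4)
  ending: not matched, +0
  trifurcation: matched, +6 (running total 10)
  dot: not matched, +0
  bifurcation: not matched, +0
Total score = 10
Threshold = 12; verdict = inconclusive

10


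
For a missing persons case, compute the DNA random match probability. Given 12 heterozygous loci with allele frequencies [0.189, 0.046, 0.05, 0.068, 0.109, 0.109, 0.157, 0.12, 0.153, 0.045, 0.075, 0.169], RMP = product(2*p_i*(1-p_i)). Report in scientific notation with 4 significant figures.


Computing RMP for 12 loci:
Locus 1: 2 * 0.189 * 0.811 = 0.306558
Locus 2: 2 * 0.046 * 0.954 = 0.087768
Locus 3: 2 * 0.05 * 0.95 = 0.095
Locus 4: 2 * 0.068 * 0.932 = 0.126752
Locus 5: 2 * 0.109 * 0.891 = 0.194238
Locus 6: 2 * 0.109 * 0.891 = 0.194238
Locus 7: 2 * 0.157 * 0.843 = 0.264702
Locus 8: 2 * 0.12 * 0.88 = 0.2112
Locus 9: 2 * 0.153 * 0.847 = 0.259182
Locus 10: 2 * 0.045 * 0.955 = 0.08595
Locus 11: 2 * 0.075 * 0.925 = 0.13875
Locus 12: 2 * 0.169 * 0.831 = 0.280878
RMP = 5.933e-10

5.933e-10


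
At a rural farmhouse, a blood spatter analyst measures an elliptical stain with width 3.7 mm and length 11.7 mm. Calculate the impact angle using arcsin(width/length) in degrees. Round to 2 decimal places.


Blood spatter impact angle calculation:
width / length = 3.7 / 11.7 = 0.316239
angle = arcsin(0.316239)
angle = 18.44 degrees

18.44


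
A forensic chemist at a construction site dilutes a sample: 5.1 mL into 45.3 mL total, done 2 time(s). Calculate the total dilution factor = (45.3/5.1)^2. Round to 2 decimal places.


Dilution factor calculation:
Single dilution = V_total / V_sample = 45.3 / 5.1 ≈ 8.882353
Number of dilutions = 2
Total DF = (45.3 / 5.1)^2 (full precision, rounded at the end) = 78.90

78.90


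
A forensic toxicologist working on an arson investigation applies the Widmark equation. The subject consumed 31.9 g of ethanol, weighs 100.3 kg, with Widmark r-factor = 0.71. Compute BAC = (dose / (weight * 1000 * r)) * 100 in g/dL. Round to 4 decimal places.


Applying the Widmark formula:
BAC = (dose_g / (body_wt * 1000 * r)) * 100
Denominator = 100.3 * 1000 * 0.71 = 71213
BAC = (31.9 / 71213) * 100
BAC = 0.0448 g/dL

0.0448


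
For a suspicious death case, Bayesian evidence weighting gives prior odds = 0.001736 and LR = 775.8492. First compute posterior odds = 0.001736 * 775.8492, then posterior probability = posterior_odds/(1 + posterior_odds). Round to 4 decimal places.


Bayesian evidence evaluation:
Posterior odds = prior_odds * LR = 0.001736 * 775.8492 = 1.346874
Posterior probability = posterior_odds / (1 + posterior_odds)
= 1.346874 / (1 + 1.346874)
= 1.346874 / 2.346874
= 0.5739

0.5739


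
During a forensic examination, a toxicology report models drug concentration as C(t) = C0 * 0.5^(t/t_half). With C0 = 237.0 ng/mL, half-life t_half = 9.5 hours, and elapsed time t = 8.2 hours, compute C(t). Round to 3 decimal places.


Drug concentration decay:
Number of half-lives = t / t_half = 8.2 / 9.5 = 0.863158
Decay factor = 0.5^0.863158 = 0.54974786
C(t) = 237.0 * 0.54974786 = 130.290 ng/mL

130.290


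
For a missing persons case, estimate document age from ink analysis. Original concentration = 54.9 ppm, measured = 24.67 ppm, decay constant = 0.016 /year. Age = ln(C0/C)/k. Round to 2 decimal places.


Document age estimation:
C0/C = 54.9 / 24.67 = 2.225375
ln(C0/C) = 0.799925
t = 0.799925 / 0.016 = 50.00 years

50.00


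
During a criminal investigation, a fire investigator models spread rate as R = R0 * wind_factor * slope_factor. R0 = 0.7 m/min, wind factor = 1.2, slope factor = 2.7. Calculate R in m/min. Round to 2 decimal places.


Fire spread rate calculation:
R = R0 * wind_factor * slope_factor
= 0.7 * 1.2 * 2.7
= 0.84 * 2.7
= 2.27 m/min

2.27


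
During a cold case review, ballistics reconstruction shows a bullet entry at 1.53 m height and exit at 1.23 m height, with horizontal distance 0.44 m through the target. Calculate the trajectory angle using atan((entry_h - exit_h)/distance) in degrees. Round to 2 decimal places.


Bullet trajectory angle:
Height difference = 1.53 - 1.23 = 0.3 m
angle = atan(0.3 / 0.44)
angle = atan(0.681818)
angle = 34.29 degrees

34.29


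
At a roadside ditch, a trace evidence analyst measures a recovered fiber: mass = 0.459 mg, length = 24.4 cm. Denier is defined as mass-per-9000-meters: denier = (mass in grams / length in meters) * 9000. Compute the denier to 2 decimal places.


Denier calculation:
Mass in grams = 0.459 mg / 1000 = 0.000459 g
Length in meters = 24.4 cm / 100 = 0.244 m
Linear density = mass / length = 0.000459 / 0.244 = 0.00188115 g/m
Denier = (g/m) * 9000 = 0.00188115 * 9000 = 16.93

16.93


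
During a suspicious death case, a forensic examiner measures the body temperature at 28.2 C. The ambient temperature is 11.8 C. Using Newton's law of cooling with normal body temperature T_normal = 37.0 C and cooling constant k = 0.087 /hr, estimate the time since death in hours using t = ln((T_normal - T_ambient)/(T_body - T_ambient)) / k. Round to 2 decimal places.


Using Newton's law of cooling:
t = ln((T_normal - T_ambient) / (T_body - T_ambient)) / k
T_normal - T_ambient = 25.2
T_body - T_ambient = 16.4
Ratio = 1.536585
ln(ratio) = 0.429562
t = 0.429562 / 0.087 = 4.94 hours

4.94


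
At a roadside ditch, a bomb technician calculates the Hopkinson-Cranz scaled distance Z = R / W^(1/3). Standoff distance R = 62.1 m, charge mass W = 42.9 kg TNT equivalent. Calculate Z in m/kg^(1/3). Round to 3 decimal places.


Scaled distance calculation:
W^(1/3) = 42.9^(1/3) = 3.50068
Z = R / W^(1/3) = 62.1 / 3.50068
Z = 17.739 m/kg^(1/3)

17.739


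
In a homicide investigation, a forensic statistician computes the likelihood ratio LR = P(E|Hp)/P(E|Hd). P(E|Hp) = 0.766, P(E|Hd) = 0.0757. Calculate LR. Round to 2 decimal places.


Likelihood ratio calculation:
LR = P(E|Hp) / P(E|Hd)
LR = 0.766 / 0.0757
LR = 10.12

10.12


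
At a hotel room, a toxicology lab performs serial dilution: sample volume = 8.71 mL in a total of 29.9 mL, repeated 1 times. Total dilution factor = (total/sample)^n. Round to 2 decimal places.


Dilution factor calculation:
Single dilution = V_total / V_sample = 29.9 / 8.71 ≈ 3.432836
Number of dilutions = 1
Total DF = (29.9 / 8.71)^1 (full precision, rounded at the end) = 3.43

3.43


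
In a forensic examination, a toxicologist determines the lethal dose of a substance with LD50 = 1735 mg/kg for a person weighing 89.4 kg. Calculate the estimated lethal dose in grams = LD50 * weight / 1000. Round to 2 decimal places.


Lethal dose calculation:
Lethal dose = LD50 * body_weight / 1000
= 1735 * 89.4 / 1000
= 155109 / 1000
= 155.11 g

155.11


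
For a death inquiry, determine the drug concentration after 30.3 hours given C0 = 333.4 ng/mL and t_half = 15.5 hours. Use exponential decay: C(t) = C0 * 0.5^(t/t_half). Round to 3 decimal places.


Drug concentration decay:
Number of half-lives = t / t_half = 30.3 / 15.5 = 1.954839
Decay factor = 0.5^1.954839 = 0.25794958
C(t) = 333.4 * 0.25794958 = 86.000 ng/mL

86.000


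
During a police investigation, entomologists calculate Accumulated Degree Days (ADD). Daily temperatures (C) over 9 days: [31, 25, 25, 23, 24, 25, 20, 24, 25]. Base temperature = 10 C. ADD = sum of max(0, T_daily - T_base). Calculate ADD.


Computing ADD day by day:
Day 1: max(0, 31 - 10) = 21
Day 2: max(0, 25 - 10) = 15
Day 3: max(0, 25 - 10) = 15
Day 4: max(0, 23 - 10) = 13
Day 5: max(0, 24 - 10) = 14
Day 6: max(0, 25 - 10) = 15
Day 7: max(0, 20 - 10) = 10
Day 8: max(0, 24 - 10) = 14
Day 9: max(0, 25 - 10) = 15
Total ADD = 132

132


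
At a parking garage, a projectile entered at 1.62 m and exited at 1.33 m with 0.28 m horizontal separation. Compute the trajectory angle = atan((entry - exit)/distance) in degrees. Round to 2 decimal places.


Bullet trajectory angle:
Height difference = 1.62 - 1.33 = 0.29 m
angle = atan(0.29 / 0.28)
angle = atan(1.035714)
angle = 46.01 degrees

46.01
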